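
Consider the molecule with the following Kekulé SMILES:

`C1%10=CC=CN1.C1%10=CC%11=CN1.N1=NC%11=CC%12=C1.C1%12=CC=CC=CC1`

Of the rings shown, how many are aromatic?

3

The SMILES encodes a five-membered ring of four carbons and one nitrogen bearing a hydrogen, with two C=C double bonds; a five-membered ring of four carbons and one nitrogen bearing a hydrogen, with two C=C double bonds; a six-membered ring with two adjacent nitrogens and three alternating double bonds; a seven-membered carbon ring with three C=C double bonds and one sp³ carbon.
The 5-membered ring with one N–H is planar and fully conjugated; 2 ring double bonds (4 π electrons) plus a heteroatom lone pair (2) give 6 π electrons. Since 6 = 4n+2 (n=1), it is aromatic (pyrrole).
The second 5-membered ring with one N–H is planar and fully conjugated; 2 ring double bonds (4 π electrons) plus a heteroatom lone pair (2) give 6 π electrons. That satisfies 4n+2 with n=1, so it is aromatic (pyrrole).
The 6-membered ring with two nitrogens (1,2) has a continuous p-orbital overlap around the ring; 3 ring double bonds give 6 π electrons. That satisfies 4n+2 with n=1, so it is aromatic (pyridazine).
The 7-membered ring has one sp³ carbon, so it is not fully conjugated — not aromatic (cycloheptatriene).
3 of the 4 rings are aromatic. Total: 3.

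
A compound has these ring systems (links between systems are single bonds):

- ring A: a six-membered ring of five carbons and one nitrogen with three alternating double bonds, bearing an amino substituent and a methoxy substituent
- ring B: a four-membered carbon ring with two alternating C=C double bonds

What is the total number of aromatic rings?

1

Ring A has a continuous p-orbital overlap around the ring; 3 ring double bonds give 6 π electrons. Since 6 = 4n+2 (n=1), ring A is aromatic (pyridine).
Ring B has only sp² ring atoms; a planar conformation would have a fully conjugated π system of 4 electrons. But 4 = 4(1), which is 4n not 4n+2, so ring B is not aromatic (cyclobutadiene) — cyclobutadiene is antiaromatic and distorts to a rectangle.
Aromatic: A. Total: 1.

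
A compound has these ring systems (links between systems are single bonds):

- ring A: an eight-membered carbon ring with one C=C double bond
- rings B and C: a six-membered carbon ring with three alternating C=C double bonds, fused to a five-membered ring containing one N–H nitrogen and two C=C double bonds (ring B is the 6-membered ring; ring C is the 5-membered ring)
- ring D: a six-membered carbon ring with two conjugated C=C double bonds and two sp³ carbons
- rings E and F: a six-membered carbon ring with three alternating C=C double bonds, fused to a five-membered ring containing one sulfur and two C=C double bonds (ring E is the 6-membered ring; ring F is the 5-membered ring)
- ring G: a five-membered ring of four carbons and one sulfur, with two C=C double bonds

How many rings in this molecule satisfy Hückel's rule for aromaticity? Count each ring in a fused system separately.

Ring A has six sp³ carbons, so it is not fully conjugated — not aromatic (cyclooctene).
Rings B and C form a fused bicyclic system (with one N–H) with 9 sp² atoms and 10 π electrons from ring double bonds plus a heteroatom lone pair. 10 = 4(2)+2, so the system is aromatic and both rings count as aromatic (indole).
Ring D has two sp³ carbons, so it is not fully conjugated — not aromatic (1,3-cyclohexadiene).
Rings E and F form a fused bicyclic system (with one sulfur) with 9 sp² atoms and 10 π electrons from ring double bonds plus a heteroatom lone pair. 10 = 4(2)+2, so the system is aromatic and both rings count as aromatic (benzothiophene).
Ring G has a continuous p-orbital overlap around the ring; 2 ring double bonds (4 π electrons) plus a heteroatom lone pair (2) give 6 π electrons. 6 = 4(1)+2, so ring G is aromatic (thiophene).
Aromatic: B, C, E, F, G. Total: 5.

5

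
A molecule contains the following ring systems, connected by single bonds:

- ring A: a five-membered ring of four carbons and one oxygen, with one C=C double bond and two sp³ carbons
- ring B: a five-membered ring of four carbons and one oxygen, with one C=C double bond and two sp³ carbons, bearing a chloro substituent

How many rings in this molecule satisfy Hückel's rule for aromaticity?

0

Ring A has two sp³ carbons, so it is not fully conjugated — not aromatic (2,3-dihydrofuran).
Ring B has two sp³ carbons, so it is not fully conjugated — not aromatic (2,3-dihydrofuran).
No ring is aromatic. Total: 0.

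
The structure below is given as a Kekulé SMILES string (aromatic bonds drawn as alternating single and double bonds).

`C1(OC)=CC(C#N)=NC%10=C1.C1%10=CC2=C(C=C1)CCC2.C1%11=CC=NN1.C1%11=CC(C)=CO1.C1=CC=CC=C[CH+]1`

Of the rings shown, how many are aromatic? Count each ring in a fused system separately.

5

The SMILES encodes a six-membered ring of five carbons and one nitrogen with three alternating double bonds; a six-membered carbon ring with three alternating C=C double bonds, fused to a saturated five-membered carbon ring; a five-membered ring with two adjacent nitrogens (one bearing H, one in a double bond) and two double bonds; a five-membered ring of four carbons and one oxygen, with two C=C double bonds; a seven-membered all-carbon ring bearing a positive charge on one carbon, with three C=C double bonds.
The 6-membered ring with one nitrogen has a continuous p-orbital overlap around the ring; 3 ring double bonds give 6 π electrons. 6 = 4(1)+2, so it is aromatic (pyridine).
The 6-membered ring is fully conjugated (every ring atom contributes a p orbital); 3 ring double bonds give 6 π electrons. That satisfies 4n+2 with n=1, so it is aromatic (benzene ring).
The 5-membered ring has three sp³ carbons, so it is not fully conjugated — not aromatic (cyclopentane ring).
The 5-membered ring with two adjacent nitrogens (one N–H, one =N–) is planar and fully conjugated; 2 ring double bonds (4 π electrons) plus a heteroatom lone pair (2) give 6 π electrons. That satisfies 4n+2 with n=1, so it is aromatic (pyrazole).
The 5-membered ring with one oxygen has a continuous p-orbital overlap around the ring; 2 ring double bonds (4 π electrons) plus a heteroatom lone pair (2) give 6 π electrons. Since 6 = 4n+2 (n=1), it is aromatic (furan).
The 7-membered ring has a continuous p-orbital overlap around the ring; 3 ring double bonds (6 π electrons) plus the carbocation's empty p orbital (0, but keeps the ring conjugated) give 6 π electrons. Since 6 = 4n+2 (n=1), it is aromatic (tropylium cation).
5 of the 6 rings are aromatic. Total: 5.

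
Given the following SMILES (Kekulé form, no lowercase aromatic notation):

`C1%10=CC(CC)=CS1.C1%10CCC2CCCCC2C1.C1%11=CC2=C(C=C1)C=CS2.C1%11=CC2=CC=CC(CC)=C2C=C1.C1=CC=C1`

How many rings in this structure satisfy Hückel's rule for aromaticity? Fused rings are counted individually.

The SMILES encodes a five-membered ring of four carbons and one sulfur, with two C=C double bonds; two fused six-membered saturated carbon rings; a six-membered carbon ring with three alternating C=C double bonds, fused to a five-membered ring containing one sulfur and two C=C double bonds; two fused six-membered carbon rings, each with three alternating C=C double bonds; a four-membered carbon ring with two alternating C=C double bonds.
The 5-membered ring with one sulfur has a continuous p-orbital overlap around the ring; 2 ring double bonds (4 π electrons) plus a heteroatom lone pair (2) give 6 π electrons. Since 6 = 4n+2 (n=1), it is aromatic (thiophene).
The 6-membered ring has only sp³ atoms, so it is not fully conjugated — not aromatic (cyclohexane ring).
The second 6-membered ring has only sp³ atoms, so it is not fully conjugated — not aromatic (cyclohexane ring).
The fused 6/5-membered bicyclic (with one sulfur) is a single π system with 9 sp² atoms and 10 π electrons from ring double bonds plus a heteroatom lone pair. 10 = 4(2)+2, so the system is aromatic and both rings count as aromatic (benzothiophene).
The fused 6/6-membered bicyclic is a single π system with 10 sp² atoms and 10 π electrons from ring double bonds. 10 = 4(2)+2, so the system is aromatic and both rings count as aromatic (naphthalene).
The 4-membered ring has only sp² ring atoms; a planar conformation would have a fully conjugated π system of 4 electrons. But 4 = 4(1), which is 4n not 4n+2, so it is not aromatic (cyclobutadiene) — cyclobutadiene is antiaromatic and distorts to a rectangle.
5 of the 8 rings are aromatic. Total: 5.

5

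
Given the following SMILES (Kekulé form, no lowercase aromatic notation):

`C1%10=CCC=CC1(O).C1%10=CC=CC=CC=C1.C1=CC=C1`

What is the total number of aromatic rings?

0

The SMILES encodes a six-membered carbon ring with two isolated C=C double bonds and two sp³ carbons; an eight-membered carbon ring with four alternating C=C double bonds; a four-membered carbon ring with two alternating C=C double bonds.
The 6-membered ring has two sp³ carbons, so it is not fully conjugated — not aromatic (1,4-cyclohexadiene).
The 8-membered ring has only sp² ring atoms; a planar conformation would have a fully conjugated π system of 8 electrons. But 8 = 4(2), which is 4n not 4n+2, so it is not aromatic (cyclooctatetraene) — cyclooctatetraene distorts into a non-planar tub to avoid antiaromaticity.
The 4-membered ring has only sp² ring atoms; a planar conformation would have a fully conjugated π system of 4 electrons. But 4 = 4(1), which is 4n not 4n+2, so it is not aromatic (cyclobutadiene) — cyclobutadiene is antiaromatic and distorts to a rectangle.
None of the rings are aromatic. Total: 0.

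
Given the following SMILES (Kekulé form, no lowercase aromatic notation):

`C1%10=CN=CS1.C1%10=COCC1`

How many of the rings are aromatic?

The SMILES encodes a five-membered ring with a sulfur at position 1 and a nitrogen at position 3 (in a C=N bond), with two double bonds; a five-membered ring of four carbons and one oxygen, with one C=C double bond and two sp³ carbons.
The 5-membered ring with one sulfur and one =N– is fully conjugated (every ring atom contributes a p orbital); 2 ring double bonds (4 π electrons) plus a heteroatom lone pair (2) give 6 π electrons. That satisfies 4n+2 with n=1, so it is aromatic (thiazole).
The 5-membered ring with one oxygen has two sp³ carbons, so it is not fully conjugated — not aromatic (2,3-dihydrofuran).
1 of the 2 rings is aromatic. Total: 1.

1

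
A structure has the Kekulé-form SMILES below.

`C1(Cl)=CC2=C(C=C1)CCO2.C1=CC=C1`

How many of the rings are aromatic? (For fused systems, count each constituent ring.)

1

The SMILES encodes a six-membered carbon ring with three alternating C=C double bonds, fused to a five-membered ring containing one oxygen and two sp³ carbons; a four-membered carbon ring with two alternating C=C double bonds.
The 6-membered ring is planar and fully conjugated; 3 ring double bonds give 6 π electrons. 6 = 4(1)+2, so it is aromatic (benzene ring).
The 5-membered ring with one oxygen has two sp³ carbons, so it is not fully conjugated — not aromatic (oxolane ring).
The 4-membered ring has only sp² ring atoms; a planar conformation would have a fully conjugated π system of 4 electrons. But 4 = 4(1), which is 4n not 4n+2, so it is not aromatic (cyclobutadiene) — cyclobutadiene is antiaromatic and distorts to a rectangle.
1 of the 3 rings is aromatic. Total: 1.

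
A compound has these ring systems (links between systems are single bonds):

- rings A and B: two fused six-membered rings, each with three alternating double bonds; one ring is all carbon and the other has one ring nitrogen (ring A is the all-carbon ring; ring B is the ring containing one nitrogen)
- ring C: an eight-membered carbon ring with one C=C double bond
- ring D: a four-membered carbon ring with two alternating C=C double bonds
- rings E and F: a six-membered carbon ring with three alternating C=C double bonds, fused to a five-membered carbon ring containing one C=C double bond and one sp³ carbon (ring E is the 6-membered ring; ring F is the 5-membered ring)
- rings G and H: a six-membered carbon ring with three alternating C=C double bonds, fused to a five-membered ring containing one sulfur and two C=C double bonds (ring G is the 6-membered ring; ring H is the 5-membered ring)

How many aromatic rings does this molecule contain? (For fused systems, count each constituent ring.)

5

Rings A and B form a fused bicyclic system (with one nitrogen) with 10 sp² atoms and 10 π electrons from ring double bonds. 10 = 4(2)+2, so the system is aromatic and both rings count as aromatic (quinoline).
Ring C has six sp³ carbons, so it is not fully conjugated — not aromatic (cyclooctene).
Ring D has only sp² ring atoms; a planar conformation would have a fully conjugated π system of 4 electrons. But 4 = 4(1), which is 4n not 4n+2, so ring D is not aromatic (cyclobutadiene) — cyclobutadiene is antiaromatic and distorts to a rectangle.
Ring E has a continuous p-orbital overlap around the ring; 3 ring double bonds give 6 π electrons. 6 = 4(1)+2, so ring E is aromatic (benzene ring).
Ring F has one sp³ carbon, so it is not fully conjugated — not aromatic (cyclopentene ring).
Rings G and H form a fused bicyclic system (with one sulfur) with 9 sp² atoms and 10 π electrons from ring double bonds plus a heteroatom lone pair. 10 = 4(2)+2, so the system is aromatic and both rings count as aromatic (benzothiophene).
Aromatic: A, B, E, G, H. Total: 5.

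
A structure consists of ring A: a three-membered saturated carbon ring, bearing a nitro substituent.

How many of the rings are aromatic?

Ring A has only sp³ atoms, so it is not fully conjugated — not aromatic (cyclopropane).

0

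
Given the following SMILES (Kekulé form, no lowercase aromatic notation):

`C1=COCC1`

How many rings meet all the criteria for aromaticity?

0

The SMILES encodes a five-membered ring of four carbons and one oxygen, with one C=C double bond and two sp³ carbons.
The 5-membered ring with one oxygen has two sp³ carbons, so it is not fully conjugated — not aromatic (2,3-dihydrofuran).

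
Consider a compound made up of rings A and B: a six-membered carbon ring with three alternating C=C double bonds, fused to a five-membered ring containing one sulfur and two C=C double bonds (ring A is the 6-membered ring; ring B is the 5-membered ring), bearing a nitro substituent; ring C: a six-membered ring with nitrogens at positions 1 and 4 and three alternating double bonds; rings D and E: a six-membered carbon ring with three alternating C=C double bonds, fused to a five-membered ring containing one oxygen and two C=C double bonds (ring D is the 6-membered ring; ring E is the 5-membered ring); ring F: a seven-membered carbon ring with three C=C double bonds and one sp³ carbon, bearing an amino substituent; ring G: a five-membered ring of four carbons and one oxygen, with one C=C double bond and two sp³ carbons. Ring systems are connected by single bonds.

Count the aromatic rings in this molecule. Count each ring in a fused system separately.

5

Rings A and B form a fused bicyclic system (with one sulfur) with 9 sp² atoms and 10 π electrons from ring double bonds plus a heteroatom lone pair. 10 = 4(2)+2, so the system is aromatic and both rings count as aromatic (benzothiophene).
Ring C has a continuous p-orbital overlap around the ring; 3 ring double bonds give 6 π electrons. 6 = 4(1)+2, so ring C is aromatic (pyrazine).
Rings D and E form a fused bicyclic system (with one oxygen) with 9 sp² atoms and 10 π electrons from ring double bonds plus a heteroatom lone pair. 10 = 4(2)+2, so the system is aromatic and both rings count as aromatic (benzofuran).
Ring F has one sp³ carbon, so it is not fully conjugated — not aromatic (cycloheptatriene).
Ring G has two sp³ carbons, so it is not fully conjugated — not aromatic (2,3-dihydrofuran).
Aromatic: A, B, C, D, E. Total: 5.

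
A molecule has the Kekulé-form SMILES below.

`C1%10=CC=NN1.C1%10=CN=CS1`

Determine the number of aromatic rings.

The SMILES encodes a five-membered ring with two adjacent nitrogens (one bearing H, one in a double bond) and two double bonds; a five-membered ring with a sulfur at position 1 and a nitrogen at position 3 (in a C=N bond), with two double bonds.
The 5-membered ring with two adjacent nitrogens (one N–H, one =N–) has a continuous p-orbital overlap around the ring; 2 ring double bonds (4 π electrons) plus a heteroatom lone pair (2) give 6 π electrons. Since 6 = 4n+2 (n=1), it is aromatic (pyrazole).
The 5-membered ring with one sulfur and one =N– has a continuous p-orbital overlap around the ring; 2 ring double bonds (4 π electrons) plus a heteroatom lone pair (2) give 6 π electrons. 6 = 4(1)+2, so it is aromatic (thiazole).
2 of the 2 rings are aromatic. Total: 2.

2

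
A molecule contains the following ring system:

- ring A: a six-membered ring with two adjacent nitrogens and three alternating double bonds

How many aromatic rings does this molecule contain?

1

Ring A is planar and fully conjugated; 3 ring double bonds give 6 π electrons. Since 6 = 4n+2 (n=1), ring A is aromatic (pyridazine).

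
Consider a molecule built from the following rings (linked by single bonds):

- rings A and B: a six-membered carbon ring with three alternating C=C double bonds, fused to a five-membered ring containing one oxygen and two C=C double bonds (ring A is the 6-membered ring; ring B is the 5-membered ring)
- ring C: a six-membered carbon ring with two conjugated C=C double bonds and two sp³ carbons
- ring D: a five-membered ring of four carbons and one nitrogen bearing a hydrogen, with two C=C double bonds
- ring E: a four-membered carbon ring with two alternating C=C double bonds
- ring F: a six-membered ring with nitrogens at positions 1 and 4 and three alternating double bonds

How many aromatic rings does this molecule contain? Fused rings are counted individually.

4

Rings A and B form a fused bicyclic system (with one oxygen) with 9 sp² atoms and 10 π electrons from ring double bonds plus a heteroatom lone pair. 10 = 4(2)+2, so the system is aromatic and both rings count as aromatic (benzofuran).
Ring C has two sp³ carbons, so it is not fully conjugated — not aromatic (1,3-cyclohexadiene).
Ring D is fully conjugated (every ring atom contributes a p orbital); 2 ring double bonds (4 π electrons) plus a heteroatom lone pair (2) give 6 π electrons. Since 6 = 4n+2 (n=1), ring D is aromatic (pyrrole).
Ring E has only sp² ring atoms; a planar conformation would have a fully conjugated π system of 4 electrons. But 4 = 4(1), which is 4n not 4n+2, so ring E is not aromatic (cyclobutadiene) — cyclobutadiene is antiaromatic and distorts to a rectangle.
Ring F has a continuous p-orbital overlap around the ring; 3 ring double bonds give 6 π electrons. Since 6 = 4n+2 (n=1), ring F is aromatic (pyrazine).
Aromatic: A, B, D, F. Total: 4.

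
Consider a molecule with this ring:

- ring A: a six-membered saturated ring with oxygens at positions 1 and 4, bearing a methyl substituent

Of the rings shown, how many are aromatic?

0

Ring A has only sp³ atoms, so it is not fully conjugated — not aromatic (1,4-dioxane).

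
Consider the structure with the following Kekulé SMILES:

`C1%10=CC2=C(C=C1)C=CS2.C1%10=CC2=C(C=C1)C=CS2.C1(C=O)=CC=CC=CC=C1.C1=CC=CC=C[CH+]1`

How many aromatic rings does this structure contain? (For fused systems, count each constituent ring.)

5

The SMILES encodes a six-membered carbon ring with three alternating C=C double bonds, fused to a five-membered ring containing one sulfur and two C=C double bonds; a six-membered carbon ring with three alternating C=C double bonds, fused to a five-membered ring containing one sulfur and two C=C double bonds; an eight-membered carbon ring with four alternating C=C double bonds; a seven-membered all-carbon ring bearing a positive charge on one carbon, with three C=C double bonds.
The fused 6/5-membered bicyclic (with one sulfur) is a single π system with 9 sp² atoms and 10 π electrons from ring double bonds plus a heteroatom lone pair. 10 = 4(2)+2, so the system is aromatic and both rings count as aromatic (benzothiophene).
The fused 6/5-membered bicyclic (with one sulfur) is a single π system with 9 sp² atoms and 10 π electrons from ring double bonds plus a heteroatom lone pair. 10 = 4(2)+2, so the system is aromatic and both rings count as aromatic (benzothiophene).
The 8-membered ring has only sp² ring atoms; a planar conformation would have a fully conjugated π system of 8 electrons. But 8 = 4(2), which is 4n not 4n+2, so it is not aromatic (cyclooctatetraene) — cyclooctatetraene distorts into a non-planar tub to avoid antiaromaticity.
The 7-membered ring is planar and fully conjugated; 3 ring double bonds (6 π electrons) plus the carbocation's empty p orbital (0, but keeps the ring conjugated) give 6 π electrons. That satisfies 4n+2 with n=1, so it is aromatic (tropylium cation).
5 of the 6 rings are aromatic. Total: 5.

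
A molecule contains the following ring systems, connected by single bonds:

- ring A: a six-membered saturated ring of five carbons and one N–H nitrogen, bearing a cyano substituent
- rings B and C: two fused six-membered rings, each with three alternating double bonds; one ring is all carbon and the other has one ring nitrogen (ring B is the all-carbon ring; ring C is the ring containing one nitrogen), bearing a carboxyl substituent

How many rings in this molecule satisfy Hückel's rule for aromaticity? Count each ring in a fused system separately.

Ring A has only sp³ atoms, so it is not fully conjugated — not aromatic (piperidine).
Rings B and C form a fused bicyclic system (with one nitrogen) with 10 sp² atoms and 10 π electrons from ring double bonds. 10 = 4(2)+2, so the system is aromatic and both rings count as aromatic (quinoline).
Aromatic: B, C. Total: 2.

2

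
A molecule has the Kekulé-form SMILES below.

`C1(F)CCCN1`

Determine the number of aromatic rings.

The SMILES encodes a five-membered saturated ring of four carbons and one N–H nitrogen.
The 5-membered ring with one N–H has only sp³ atoms, so it is not fully conjugated — not aromatic (pyrrolidine).

0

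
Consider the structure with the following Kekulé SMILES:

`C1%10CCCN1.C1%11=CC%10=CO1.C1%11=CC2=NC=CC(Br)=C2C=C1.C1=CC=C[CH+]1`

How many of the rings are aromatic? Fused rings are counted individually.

3

The SMILES encodes a five-membered saturated ring of four carbons and one N–H nitrogen; a five-membered ring of four carbons and one oxygen, with two C=C double bonds; two fused six-membered rings, each with three alternating double bonds; one ring is all carbon and the other has one ring nitrogen; a five-membered all-carbon ring bearing a positive charge on one carbon, with two C=C double bonds.
The 5-membered ring with one N–H has only sp³ atoms, so it is not fully conjugated — not aromatic (pyrrolidine).
The 5-membered ring with one oxygen is planar and fully conjugated; 2 ring double bonds (4 π electrons) plus a heteroatom lone pair (2) give 6 π electrons. 6 = 4(1)+2, so it is aromatic (furan).
The fused 6/6-membered bicyclic (with one nitrogen) is a single π system with 10 sp² atoms and 10 π electrons from ring double bonds. 10 = 4(2)+2, so the system is aromatic and both rings count as aromatic (quinoline).
The 5-membered ring has only sp² ring atoms; a planar conformation would have a fully conjugated π system of 4 electrons. But 4 = 4(1), which is 4n not 4n+2, so it is not aromatic (cyclopentadienyl cation).
3 of the 5 rings are aromatic. Total: 3.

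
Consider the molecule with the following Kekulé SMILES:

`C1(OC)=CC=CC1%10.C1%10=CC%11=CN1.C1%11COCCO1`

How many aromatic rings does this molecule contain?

1

The SMILES encodes a five-membered carbon ring with two conjugated C=C double bonds and one sp³ carbon; a five-membered ring of four carbons and one nitrogen bearing a hydrogen, with two C=C double bonds; a six-membered saturated ring with oxygens at positions 1 and 4.
The 5-membered ring has one sp³ carbon, so it is not fully conjugated — not aromatic (cyclopentadiene).
The 5-membered ring with one N–H has a continuous p-orbital overlap around the ring; 2 ring double bonds (4 π electrons) plus a heteroatom lone pair (2) give 6 π electrons. Since 6 = 4n+2 (n=1), it is aromatic (pyrrole).
The 6-membered ring with two oxygens (1,4) has only sp³ atoms, so it is not fully conjugated — not aromatic (1,4-dioxane).
1 of the 3 rings is aromatic. Total: 1.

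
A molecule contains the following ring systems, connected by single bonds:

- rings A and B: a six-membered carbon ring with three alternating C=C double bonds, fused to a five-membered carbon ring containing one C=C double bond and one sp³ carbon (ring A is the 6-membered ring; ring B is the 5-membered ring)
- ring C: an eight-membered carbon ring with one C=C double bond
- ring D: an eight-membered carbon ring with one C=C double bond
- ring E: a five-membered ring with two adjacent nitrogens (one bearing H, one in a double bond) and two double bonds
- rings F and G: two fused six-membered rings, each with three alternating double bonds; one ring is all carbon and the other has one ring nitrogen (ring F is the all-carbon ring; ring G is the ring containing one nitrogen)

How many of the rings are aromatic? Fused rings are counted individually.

Ring A has a continuous p-orbital overlap around the ring; 3 ring double bonds give 6 π electrons. Since 6 = 4n+2 (n=1), ring A is aromatic (benzene ring).
Ring B has one sp³ carbon, so it is not fully conjugated — not aromatic (cyclopentene ring).
Ring C has six sp³ carbons, so it is not fully conjugated — not aromatic (cyclooctene).
Ring D has six sp³ carbons, so it is not fully conjugated — not aromatic (cyclooctene).
Ring E is fully conjugated (every ring atom contributes a p orbital); 2 ring double bonds (4 π electrons) plus a heteroatom lone pair (2) give 6 π electrons. Since 6 = 4n+2 (n=1), ring E is aromatic (pyrazole).
Rings F and G form a fused bicyclic system (with one nitrogen) with 10 sp² atoms and 10 π electrons from ring double bonds. 10 = 4(2)+2, so the system is aromatic and both rings count as aromatic (quinoline).
Aromatic: A, E, F, G. Total: 4.

4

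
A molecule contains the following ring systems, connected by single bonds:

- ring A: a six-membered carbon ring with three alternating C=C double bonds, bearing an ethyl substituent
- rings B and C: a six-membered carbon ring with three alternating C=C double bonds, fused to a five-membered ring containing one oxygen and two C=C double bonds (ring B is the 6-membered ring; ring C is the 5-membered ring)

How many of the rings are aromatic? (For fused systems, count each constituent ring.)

Ring A is fully conjugated (every ring atom contributes a p orbital); 3 ring double bonds give 6 π electrons. That satisfies 4n+2 with n=1, so ring A is aromatic (benzene).
Rings B and C form a fused bicyclic system (with one oxygen) with 9 sp² atoms and 10 π electrons from ring double bonds plus a heteroatom lone pair. 10 = 4(2)+2, so the system is aromatic and both rings count as aromatic (benzofuran).
Aromatic: A, B, C. Total: 3.

3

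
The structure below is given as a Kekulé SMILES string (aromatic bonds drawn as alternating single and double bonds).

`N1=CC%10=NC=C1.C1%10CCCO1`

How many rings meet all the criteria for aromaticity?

The SMILES encodes a six-membered ring with nitrogens at positions 1 and 4 and three alternating double bonds; a five-membered saturated ring of four carbons and one oxygen.
The 6-membered ring with two nitrogens (1,4) is fully conjugated (every ring atom contributes a p orbital); 3 ring double bonds give 6 π electrons. Since 6 = 4n+2 (n=1), it is aromatic (pyrazine).
The 5-membered ring with one oxygen has only sp³ atoms, so it is not fully conjugated — not aromatic (tetrahydrofuran).
1 of the 2 rings is aromatic. Total: 1.

1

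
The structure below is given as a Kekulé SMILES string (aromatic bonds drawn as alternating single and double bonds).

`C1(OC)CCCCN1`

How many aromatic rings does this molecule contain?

0

The SMILES encodes a six-membered saturated ring of five carbons and one N–H nitrogen.
The 6-membered ring with one N–H has only sp³ atoms, so it is not fully conjugated — not aromatic (piperidine).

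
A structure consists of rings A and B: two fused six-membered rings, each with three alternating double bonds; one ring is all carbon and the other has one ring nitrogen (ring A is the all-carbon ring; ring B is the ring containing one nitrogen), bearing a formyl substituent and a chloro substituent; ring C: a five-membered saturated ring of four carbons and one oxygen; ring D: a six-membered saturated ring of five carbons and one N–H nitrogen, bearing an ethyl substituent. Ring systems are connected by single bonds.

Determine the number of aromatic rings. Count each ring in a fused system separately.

2

Rings A and B form a fused bicyclic system (with one nitrogen) with 10 sp² atoms and 10 π electrons from ring double bonds. 10 = 4(2)+2, so the system is aromatic and both rings count as aromatic (quinoline).
Ring C has only sp³ atoms, so it is not fully conjugated — not aromatic (tetrahydrofuran).
Ring D has only sp³ atoms, so it is not fully conjugated — not aromatic (piperidine).
Aromatic: A, B. Total: 2.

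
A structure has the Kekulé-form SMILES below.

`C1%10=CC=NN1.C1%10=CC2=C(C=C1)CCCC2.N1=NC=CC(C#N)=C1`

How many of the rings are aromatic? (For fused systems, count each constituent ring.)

3

The SMILES encodes a five-membered ring with two adjacent nitrogens (one bearing H, one in a double bond) and two double bonds; a six-membered carbon ring with three alternating C=C double bonds, fused to a saturated six-membered carbon ring; a six-membered ring with two adjacent nitrogens and three alternating double bonds.
The 5-membered ring with two adjacent nitrogens (one N–H, one =N–) is planar and fully conjugated; 2 ring double bonds (4 π electrons) plus a heteroatom lone pair (2) give 6 π electrons. That satisfies 4n+2 with n=1, so it is aromatic (pyrazole).
The 6-membered ring has a continuous p-orbital overlap around the ring; 3 ring double bonds give 6 π electrons. That satisfies 4n+2 with n=1, so it is aromatic (benzene ring).
The second 6-membered ring has four sp³ carbons, so it is not fully conjugated — not aromatic (cyclohexane ring).
The 6-membered ring with two nitrogens (1,2) is fully conjugated (every ring atom contributes a p orbital); 3 ring double bonds give 6 π electrons. 6 = 4(1)+2, so it is aromatic (pyridazine).
3 of the 4 rings are aromatic. Total: 3.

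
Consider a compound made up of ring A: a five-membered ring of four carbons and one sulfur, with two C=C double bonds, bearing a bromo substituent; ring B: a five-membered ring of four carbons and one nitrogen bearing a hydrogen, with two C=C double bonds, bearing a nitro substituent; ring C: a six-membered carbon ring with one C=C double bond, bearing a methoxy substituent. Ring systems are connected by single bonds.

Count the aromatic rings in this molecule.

2

Ring A has a continuous p-orbital overlap around the ring; 2 ring double bonds (4 π electrons) plus a heteroatom lone pair (2) give 6 π electrons. Since 6 = 4n+2 (n=1), ring A is aromatic (thiophene).
Ring B is planar and fully conjugated; 2 ring double bonds (4 π electrons) plus a heteroatom lone pair (2) give 6 π electrons. 6 = 4(1)+2, so ring B is aromatic (pyrrole).
Ring C has four sp³ carbons, so it is not fully conjugated — not aromatic (cyclohexene).
Aromatic: A, B. Total: 2.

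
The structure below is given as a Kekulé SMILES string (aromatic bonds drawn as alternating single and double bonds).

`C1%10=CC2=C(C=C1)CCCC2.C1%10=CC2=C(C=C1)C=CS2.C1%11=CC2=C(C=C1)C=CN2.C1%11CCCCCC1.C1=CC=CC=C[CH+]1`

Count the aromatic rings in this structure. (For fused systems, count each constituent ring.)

The SMILES encodes a six-membered carbon ring with three alternating C=C double bonds, fused to a saturated six-membered carbon ring; a six-membered carbon ring with three alternating C=C double bonds, fused to a five-membered ring containing one sulfur and two C=C double bonds; a six-membered carbon ring with three alternating C=C double bonds, fused to a five-membered ring containing one N–H nitrogen and two C=C double bonds; a seven-membered saturated carbon ring; a seven-membered all-carbon ring bearing a positive charge on one carbon, with three C=C double bonds.
The 6-membered ring has a continuous p-orbital overlap around the ring; 3 ring double bonds give 6 π electrons. 6 = 4(1)+2, so it is aromatic (benzene ring).
The second 6-membered ring has four sp³ carbons, so it is not fully conjugated — not aromatic (cyclohexane ring).
The fused 6/5-membered bicyclic (with one sulfur) is a single π system with 9 sp² atoms and 10 π electrons from ring double bonds plus a heteroatom lone pair. 10 = 4(2)+2, so the system is aromatic and both rings count as aromatic (benzothiophene).
The fused 6/5-membered bicyclic (with one N–H) is a single π system with 9 sp² atoms and 10 π electrons from ring double bonds plus a heteroatom lone pair. 10 = 4(2)+2, so the system is aromatic and both rings count as aromatic (indole).
The 7-membered ring has only sp³ atoms, so it is not fully conjugated — not aromatic (cycloheptane).
The second 7-membered ring has a continuous p-orbital overlap around the ring; 3 ring double bonds (6 π electrons) plus the carbocation's empty p orbital (0, but keeps the ring conjugated) give 6 π electrons. Since 6 = 4n+2 (n=1), it is aromatic (tropylium cation).
6 of the 8 rings are aromatic. Total: 6.

6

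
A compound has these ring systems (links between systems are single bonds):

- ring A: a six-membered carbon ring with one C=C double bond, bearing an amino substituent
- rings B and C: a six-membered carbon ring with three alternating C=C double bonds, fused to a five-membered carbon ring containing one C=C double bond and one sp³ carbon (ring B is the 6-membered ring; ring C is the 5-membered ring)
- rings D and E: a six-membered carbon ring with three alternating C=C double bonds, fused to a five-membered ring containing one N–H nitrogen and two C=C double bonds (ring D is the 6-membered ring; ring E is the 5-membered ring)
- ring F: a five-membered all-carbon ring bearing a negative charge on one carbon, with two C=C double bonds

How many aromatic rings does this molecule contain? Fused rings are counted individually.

Ring A has four sp³ carbons, so it is not fully conjugated — not aromatic (cyclohexene).
Ring B is planar and fully conjugated; 3 ring double bonds give 6 π electrons. Since 6 = 4n+2 (n=1), ring B is aromatic (benzene ring).
Ring C has one sp³ carbon, so it is not fully conjugated — not aromatic (cyclopentene ring).
Rings D and E form a fused bicyclic system (with one N–H) with 9 sp² atoms and 10 π electrons from ring double bonds plus a heteroatom lone pair. 10 = 4(2)+2, so the system is aromatic and both rings count as aromatic (indole).
Ring F has a continuous p-orbital overlap around the ring; 2 ring double bonds (4 π electrons) plus the carbanion lone pair (2) give 6 π electrons. Since 6 = 4n+2 (n=1), ring F is aromatic (cyclopentadienyl anion).
Aromatic: B, D, E, F. Total: 4.

4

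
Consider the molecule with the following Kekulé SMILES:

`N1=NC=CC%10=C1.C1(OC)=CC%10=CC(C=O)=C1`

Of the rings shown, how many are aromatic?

2

The SMILES encodes a six-membered ring with two adjacent nitrogens and three alternating double bonds; a six-membered carbon ring with three alternating C=C double bonds.
The 6-membered ring with two nitrogens (1,2) has a continuous p-orbital overlap around the ring; 3 ring double bonds give 6 π electrons. 6 = 4(1)+2, so it is aromatic (pyridazine).
The 6-membered ring is fully conjugated (every ring atom contributes a p orbital); 3 ring double bonds give 6 π electrons. Since 6 = 4n+2 (n=1), it is aromatic (benzene).
2 of the 2 rings are aromatic. Total: 2.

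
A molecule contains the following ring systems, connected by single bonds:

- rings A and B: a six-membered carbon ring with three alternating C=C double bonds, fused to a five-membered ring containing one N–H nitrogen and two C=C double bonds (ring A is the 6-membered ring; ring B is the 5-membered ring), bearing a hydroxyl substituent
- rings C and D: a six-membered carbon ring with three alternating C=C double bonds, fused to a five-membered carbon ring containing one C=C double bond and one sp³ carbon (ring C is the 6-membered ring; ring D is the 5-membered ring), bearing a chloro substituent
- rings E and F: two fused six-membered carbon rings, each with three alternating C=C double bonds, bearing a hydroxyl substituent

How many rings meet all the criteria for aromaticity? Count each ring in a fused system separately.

5

Rings A and B form a fused bicyclic system (with one N–H) with 9 sp² atoms and 10 π electrons from ring double bonds plus a heteroatom lone pair. 10 = 4(2)+2, so the system is aromatic and both rings count as aromatic (indole).
Ring C has a continuous p-orbital overlap around the ring; 3 ring double bonds give 6 π electrons. Since 6 = 4n+2 (n=1), ring C is aromatic (benzene ring).
Ring D has one sp³ carbon, so it is not fully conjugated — not aromatic (cyclopentene ring).
Rings E and F form a fused bicyclic system with 10 sp² atoms and 10 π electrons from ring double bonds. 10 = 4(2)+2, so the system is aromatic and both rings count as aromatic (naphthalene).
Aromatic: A, B, C, E, F. Total: 5.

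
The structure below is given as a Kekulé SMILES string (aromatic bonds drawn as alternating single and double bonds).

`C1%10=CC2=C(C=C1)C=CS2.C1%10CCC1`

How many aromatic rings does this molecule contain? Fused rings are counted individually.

The SMILES encodes a six-membered carbon ring with three alternating C=C double bonds, fused to a five-membered ring containing one sulfur and two C=C double bonds; a four-membered saturated carbon ring.
The fused 6/5-membered bicyclic (with one sulfur) is a single π system with 9 sp² atoms and 10 π electrons from ring double bonds plus a heteroatom lone pair. 10 = 4(2)+2, so the system is aromatic and both rings count as aromatic (benzothiophene).
The 4-membered ring has only sp³ atoms, so it is not fully conjugated — not aromatic (cyclobutane).
2 of the 3 rings are aromatic. Total: 2.

2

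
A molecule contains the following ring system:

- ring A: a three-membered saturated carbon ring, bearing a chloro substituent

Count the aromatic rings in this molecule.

Ring A has only sp³ atoms, so it is not fully conjugated — not aromatic (cyclopropane).

0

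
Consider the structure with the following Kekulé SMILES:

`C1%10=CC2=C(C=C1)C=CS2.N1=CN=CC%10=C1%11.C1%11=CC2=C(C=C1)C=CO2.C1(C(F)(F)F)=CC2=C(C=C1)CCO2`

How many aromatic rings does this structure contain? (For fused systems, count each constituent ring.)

The SMILES encodes a six-membered carbon ring with three alternating C=C double bonds, fused to a five-membered ring containing one sulfur and two C=C double bonds; a six-membered ring with nitrogens at positions 1 and 3 and three alternating double bonds; a six-membered carbon ring with three alternating C=C double bonds, fused to a five-membered ring containing one oxygen and two C=C double bonds; a six-membered carbon ring with three alternating C=C double bonds, fused to a five-membered ring containing one oxygen and two sp³ carbons.
The fused 6/5-membered bicyclic (with one sulfur) is a single π system with 9 sp² atoms and 10 π electrons from ring double bonds plus a heteroatom lone pair. 10 = 4(2)+2, so the system is aromatic and both rings count as aromatic (benzothiophene).
The 6-membered ring with two nitrogens (1,3) is fully conjugated (every ring atom contributes a p orbital); 3 ring double bonds give 6 π electrons. 6 = 4(1)+2, so it is aromatic (pyrimidine).
The fused 6/5-membered bicyclic (with one oxygen) is a single π system with 9 sp² atoms and 10 π electrons from ring double bonds plus a heteroatom lone pair. 10 = 4(2)+2, so the system is aromatic and both rings count as aromatic (benzofuran).
The 6-membered ring is planar and fully conjugated; 3 ring double bonds give 6 π electrons. That satisfies 4n+2 with n=1, so it is aromatic (benzene ring).
The 5-membered ring with one oxygen has two sp³ carbons, so it is not fully conjugated — not aromatic (oxolane ring).
6 of the 7 rings are aromatic. Total: 6.

6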